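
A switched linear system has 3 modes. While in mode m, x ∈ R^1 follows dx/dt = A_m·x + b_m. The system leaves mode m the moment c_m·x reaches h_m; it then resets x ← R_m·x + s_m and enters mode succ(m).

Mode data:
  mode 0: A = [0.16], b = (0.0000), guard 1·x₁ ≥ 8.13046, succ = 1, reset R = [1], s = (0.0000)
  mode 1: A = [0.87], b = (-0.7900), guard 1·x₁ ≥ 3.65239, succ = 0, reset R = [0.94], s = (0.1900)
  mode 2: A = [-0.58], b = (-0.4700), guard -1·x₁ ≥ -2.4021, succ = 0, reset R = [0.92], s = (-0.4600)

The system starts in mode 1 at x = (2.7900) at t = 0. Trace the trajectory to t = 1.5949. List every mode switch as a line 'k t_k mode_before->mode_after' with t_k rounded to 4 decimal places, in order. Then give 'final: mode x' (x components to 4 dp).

Mode 1: guard c·x = 3.6524 hit at Δt = 0.4336 (t = 0.4336), x⁻ = (3.6524) → reset → x⁺ = (3.6232), jump to mode 0
Mode 0: flow for 1.1613 to horizon, guard not reached → x = (4.3631)

1 0.4336 1->0
final: 0 4.3631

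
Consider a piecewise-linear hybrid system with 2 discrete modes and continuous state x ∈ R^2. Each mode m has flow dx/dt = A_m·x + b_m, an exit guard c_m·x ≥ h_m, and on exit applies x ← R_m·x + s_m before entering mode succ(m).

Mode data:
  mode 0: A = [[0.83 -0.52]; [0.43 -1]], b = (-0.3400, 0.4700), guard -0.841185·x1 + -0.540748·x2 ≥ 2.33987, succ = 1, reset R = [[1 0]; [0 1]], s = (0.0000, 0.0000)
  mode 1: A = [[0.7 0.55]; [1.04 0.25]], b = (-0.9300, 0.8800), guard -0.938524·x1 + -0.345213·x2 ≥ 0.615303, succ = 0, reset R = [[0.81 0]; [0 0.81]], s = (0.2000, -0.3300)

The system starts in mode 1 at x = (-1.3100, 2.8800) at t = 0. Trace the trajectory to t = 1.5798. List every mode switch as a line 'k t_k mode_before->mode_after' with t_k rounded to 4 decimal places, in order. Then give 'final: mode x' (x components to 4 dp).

Mode 1: guard c·x = 0.6153 hit at Δt = 1.2237 (t = 1.2237), x⁻ = (-1.7417, 2.9527) → reset → x⁺ = (-1.2108, 2.0617), jump to mode 0
Mode 0: flow for 0.3561 to horizon, guard not reached → x = (-2.1391, 1.3671)

1 1.2237 1->0
final: 0 -2.1391 1.3671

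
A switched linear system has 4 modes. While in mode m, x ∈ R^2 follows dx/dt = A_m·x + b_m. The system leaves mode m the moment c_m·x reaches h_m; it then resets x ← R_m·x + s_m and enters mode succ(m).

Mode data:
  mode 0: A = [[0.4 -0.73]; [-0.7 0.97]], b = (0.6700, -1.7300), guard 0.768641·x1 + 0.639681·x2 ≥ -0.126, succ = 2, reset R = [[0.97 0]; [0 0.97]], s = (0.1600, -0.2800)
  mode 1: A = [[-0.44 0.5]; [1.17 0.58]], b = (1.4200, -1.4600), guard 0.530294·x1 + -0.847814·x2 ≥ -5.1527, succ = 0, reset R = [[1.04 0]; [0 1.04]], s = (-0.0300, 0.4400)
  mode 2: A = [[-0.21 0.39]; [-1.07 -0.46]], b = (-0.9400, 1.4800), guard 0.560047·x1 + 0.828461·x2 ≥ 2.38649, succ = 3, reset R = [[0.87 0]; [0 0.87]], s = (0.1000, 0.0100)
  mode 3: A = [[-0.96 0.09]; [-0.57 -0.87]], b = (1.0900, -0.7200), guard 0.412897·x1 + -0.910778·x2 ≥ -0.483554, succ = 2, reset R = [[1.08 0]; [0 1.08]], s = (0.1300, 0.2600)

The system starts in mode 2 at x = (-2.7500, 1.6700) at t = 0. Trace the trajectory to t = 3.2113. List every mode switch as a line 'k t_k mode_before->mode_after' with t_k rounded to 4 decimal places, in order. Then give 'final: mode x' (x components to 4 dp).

1 0.9622 2->3
2 2.2447 3->2
final: 2 0.1157 1.5615

Mode 2: guard c·x = 2.3865 hit at Δt = 0.9622 (t = 0.9622), x⁻ = (-1.9945, 4.2290) → reset → x⁺ = (-1.6353, 3.6892), jump to mode 3
Mode 3: guard c·x = -0.4836 hit at Δt = 1.2825 (t = 2.2447), x⁻ = (0.4438, 0.7321) → reset → x⁺ = (0.6093, 1.0507), jump to mode 2
Mode 2: flow for 0.9666 to horizon, guard not reached → x = (0.1157, 1.5615)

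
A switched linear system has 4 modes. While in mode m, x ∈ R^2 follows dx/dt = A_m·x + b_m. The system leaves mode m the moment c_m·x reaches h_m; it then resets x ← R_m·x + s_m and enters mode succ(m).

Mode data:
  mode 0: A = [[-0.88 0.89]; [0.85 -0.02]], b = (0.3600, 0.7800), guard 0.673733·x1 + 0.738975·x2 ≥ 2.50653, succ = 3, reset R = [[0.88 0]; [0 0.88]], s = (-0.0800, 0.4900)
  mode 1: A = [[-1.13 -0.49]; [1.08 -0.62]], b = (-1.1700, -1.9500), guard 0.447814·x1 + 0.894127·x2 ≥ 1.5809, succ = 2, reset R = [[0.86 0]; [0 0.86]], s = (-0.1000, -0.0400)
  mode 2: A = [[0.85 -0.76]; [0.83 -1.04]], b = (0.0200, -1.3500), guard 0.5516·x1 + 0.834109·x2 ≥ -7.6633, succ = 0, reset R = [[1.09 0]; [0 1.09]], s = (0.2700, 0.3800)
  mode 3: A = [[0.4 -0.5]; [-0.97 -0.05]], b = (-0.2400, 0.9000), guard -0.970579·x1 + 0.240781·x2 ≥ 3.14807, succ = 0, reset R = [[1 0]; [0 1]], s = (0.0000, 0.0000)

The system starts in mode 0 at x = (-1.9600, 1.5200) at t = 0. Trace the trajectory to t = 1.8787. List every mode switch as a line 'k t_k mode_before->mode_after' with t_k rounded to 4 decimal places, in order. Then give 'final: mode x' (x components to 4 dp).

1 1.5261 0->3
final: 3 0.4384 2.6357

Mode 0: guard c·x = 2.5065 hit at Δt = 1.5261 (t = 1.5261), x⁻ = (1.0993, 2.3897) → reset → x⁺ = (0.8874, 2.5929), jump to mode 3
Mode 3: flow for 0.3526 to horizon, guard not reached → x = (0.4384, 2.6357)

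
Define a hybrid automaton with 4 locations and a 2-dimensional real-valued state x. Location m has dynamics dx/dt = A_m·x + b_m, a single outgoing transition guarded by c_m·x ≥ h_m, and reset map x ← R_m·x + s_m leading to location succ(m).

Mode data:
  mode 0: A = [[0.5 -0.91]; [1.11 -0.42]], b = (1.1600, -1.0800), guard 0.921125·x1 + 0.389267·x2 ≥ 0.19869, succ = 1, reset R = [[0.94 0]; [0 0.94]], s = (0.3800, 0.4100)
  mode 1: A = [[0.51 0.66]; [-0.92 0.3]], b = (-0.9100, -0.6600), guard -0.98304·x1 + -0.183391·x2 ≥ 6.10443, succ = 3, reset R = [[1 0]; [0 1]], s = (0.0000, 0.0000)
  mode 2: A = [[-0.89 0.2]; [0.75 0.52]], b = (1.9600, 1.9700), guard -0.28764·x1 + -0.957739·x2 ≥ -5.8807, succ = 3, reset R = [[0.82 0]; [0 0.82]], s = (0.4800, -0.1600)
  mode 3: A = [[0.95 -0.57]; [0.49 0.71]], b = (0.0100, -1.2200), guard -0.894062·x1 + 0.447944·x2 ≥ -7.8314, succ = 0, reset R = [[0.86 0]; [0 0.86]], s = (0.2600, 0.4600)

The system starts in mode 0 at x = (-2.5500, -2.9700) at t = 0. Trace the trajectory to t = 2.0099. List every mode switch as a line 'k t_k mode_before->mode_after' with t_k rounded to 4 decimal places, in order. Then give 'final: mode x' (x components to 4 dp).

Mode 0: guard c·x = 0.1987 hit at Δt = 1.0266 (t = 1.0266), x⁻ = (1.6165, -3.3147) → reset → x⁺ = (1.8995, -2.7059), jump to mode 1
Mode 1: flow for 0.9833 to horizon, guard not reached → x = (-1.3603, -5.0357)

1 1.0266 0->1
final: 1 -1.3603 -5.0357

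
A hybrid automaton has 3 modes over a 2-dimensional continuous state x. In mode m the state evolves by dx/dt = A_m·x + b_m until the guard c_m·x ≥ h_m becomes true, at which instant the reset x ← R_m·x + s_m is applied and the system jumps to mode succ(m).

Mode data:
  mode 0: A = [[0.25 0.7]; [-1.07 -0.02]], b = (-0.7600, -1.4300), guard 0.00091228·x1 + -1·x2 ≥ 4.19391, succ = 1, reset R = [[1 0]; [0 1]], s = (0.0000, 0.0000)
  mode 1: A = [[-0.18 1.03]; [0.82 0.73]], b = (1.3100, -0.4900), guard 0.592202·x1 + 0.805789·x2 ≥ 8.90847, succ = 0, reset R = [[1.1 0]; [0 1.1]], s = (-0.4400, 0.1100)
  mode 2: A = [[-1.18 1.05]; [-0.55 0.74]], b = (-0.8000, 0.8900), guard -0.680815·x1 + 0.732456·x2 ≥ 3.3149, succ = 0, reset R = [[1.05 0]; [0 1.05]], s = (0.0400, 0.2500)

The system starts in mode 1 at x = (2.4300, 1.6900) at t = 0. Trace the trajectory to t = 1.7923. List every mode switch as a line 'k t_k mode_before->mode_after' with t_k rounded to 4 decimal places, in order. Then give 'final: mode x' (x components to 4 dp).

Mode 1: guard c·x = 8.9085 hit at Δt = 0.8805 (t = 0.8805), x⁻ = (6.2218, 6.4830) → reset → x⁺ = (6.4040, 7.2413), jump to mode 0
Mode 0: flow for 0.9118 to horizon, guard not reached → x = (9.3524, -2.2396)

1 0.8805 1->0
final: 0 9.3524 -2.2396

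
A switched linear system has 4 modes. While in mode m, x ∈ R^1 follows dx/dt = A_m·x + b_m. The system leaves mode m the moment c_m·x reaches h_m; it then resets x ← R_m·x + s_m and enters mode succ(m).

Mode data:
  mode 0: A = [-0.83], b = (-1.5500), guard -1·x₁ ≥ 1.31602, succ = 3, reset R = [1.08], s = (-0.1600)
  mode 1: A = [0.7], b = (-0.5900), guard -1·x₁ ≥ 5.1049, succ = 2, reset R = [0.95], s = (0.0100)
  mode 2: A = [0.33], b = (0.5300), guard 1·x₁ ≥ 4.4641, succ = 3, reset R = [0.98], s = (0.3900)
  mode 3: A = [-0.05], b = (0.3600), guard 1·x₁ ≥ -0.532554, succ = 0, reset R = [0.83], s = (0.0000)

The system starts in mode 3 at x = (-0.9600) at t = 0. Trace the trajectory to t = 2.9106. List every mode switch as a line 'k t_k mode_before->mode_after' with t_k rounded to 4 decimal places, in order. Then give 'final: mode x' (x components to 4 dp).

1 1.0761 3->0
2 2.2203 0->3
final: 3 -1.2834

Mode 3: guard c·x = -0.5326 hit at Δt = 1.0761 (t = 1.0761), x⁻ = (-0.5326) → reset → x⁺ = (-0.4420), jump to mode 0
Mode 0: guard c·x = 1.3160 hit at Δt = 1.1442 (t = 2.2203), x⁻ = (-1.3160) → reset → x⁺ = (-1.5813), jump to mode 3
Mode 3: flow for 0.6903 to horizon, guard not reached → x = (-1.2834)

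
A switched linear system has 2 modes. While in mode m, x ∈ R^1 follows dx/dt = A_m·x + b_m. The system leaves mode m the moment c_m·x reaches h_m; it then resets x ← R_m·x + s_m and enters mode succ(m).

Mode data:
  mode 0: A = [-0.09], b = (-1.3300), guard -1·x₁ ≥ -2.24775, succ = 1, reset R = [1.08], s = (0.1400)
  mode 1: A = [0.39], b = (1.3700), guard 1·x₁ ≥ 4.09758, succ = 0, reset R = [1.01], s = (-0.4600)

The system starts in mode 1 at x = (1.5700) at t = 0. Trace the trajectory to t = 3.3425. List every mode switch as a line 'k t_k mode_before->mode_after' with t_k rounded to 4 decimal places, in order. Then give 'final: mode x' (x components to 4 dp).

Mode 1: guard c·x = 4.0976 hit at Δt = 1.0350 (t = 1.0350), x⁻ = (4.0976) → reset → x⁺ = (3.6786), jump to mode 0
Mode 0: guard c·x = -2.2477 hit at Δt = 0.8966 (t = 1.9316), x⁻ = (2.2478) → reset → x⁺ = (2.5676), jump to mode 1
Mode 1: guard c·x = 4.0976 hit at Δt = 0.5755 (t = 2.5071), x⁻ = (4.0976) → reset → x⁺ = (3.6786), jump to mode 0
Mode 0: flow for 0.8354 to horizon, guard not reached → x = (2.3418)

1 1.0350 1->0
2 1.9316 0->1
3 2.5071 1->0
final: 0 2.3418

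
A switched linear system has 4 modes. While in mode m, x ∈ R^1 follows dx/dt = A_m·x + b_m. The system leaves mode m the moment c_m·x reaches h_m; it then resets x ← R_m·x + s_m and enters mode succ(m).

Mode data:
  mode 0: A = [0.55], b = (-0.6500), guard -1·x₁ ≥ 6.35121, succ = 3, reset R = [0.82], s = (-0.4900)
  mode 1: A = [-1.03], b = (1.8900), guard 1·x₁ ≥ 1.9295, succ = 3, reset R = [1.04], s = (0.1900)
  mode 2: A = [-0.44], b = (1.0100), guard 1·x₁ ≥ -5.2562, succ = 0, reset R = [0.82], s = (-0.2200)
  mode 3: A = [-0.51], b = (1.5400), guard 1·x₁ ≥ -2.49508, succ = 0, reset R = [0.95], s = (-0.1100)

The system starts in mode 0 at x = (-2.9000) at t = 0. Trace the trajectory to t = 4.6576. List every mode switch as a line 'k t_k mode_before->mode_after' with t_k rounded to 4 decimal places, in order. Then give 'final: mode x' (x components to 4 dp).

1 1.1141 0->3
2 2.0120 3->0
3 3.3234 0->3
4 4.2213 3->0
final: 0 -3.4736

Mode 0: guard c·x = 6.3512 hit at Δt = 1.1141 (t = 1.1141), x⁻ = (-6.3512) → reset → x⁺ = (-5.6980), jump to mode 3
Mode 3: guard c·x = -2.4951 hit at Δt = 0.8979 (t = 2.0120), x⁻ = (-2.4951) → reset → x⁺ = (-2.4803), jump to mode 0
Mode 0: guard c·x = 6.3512 hit at Δt = 1.3114 (t = 3.3234), x⁻ = (-6.3512) → reset → x⁺ = (-5.6980), jump to mode 3
Mode 3: guard c·x = -2.4951 hit at Δt = 0.8979 (t = 4.2213), x⁻ = (-2.4951) → reset → x⁺ = (-2.4803), jump to mode 0
Mode 0: flow for 0.4363 to horizon, guard not reached → x = (-3.4736)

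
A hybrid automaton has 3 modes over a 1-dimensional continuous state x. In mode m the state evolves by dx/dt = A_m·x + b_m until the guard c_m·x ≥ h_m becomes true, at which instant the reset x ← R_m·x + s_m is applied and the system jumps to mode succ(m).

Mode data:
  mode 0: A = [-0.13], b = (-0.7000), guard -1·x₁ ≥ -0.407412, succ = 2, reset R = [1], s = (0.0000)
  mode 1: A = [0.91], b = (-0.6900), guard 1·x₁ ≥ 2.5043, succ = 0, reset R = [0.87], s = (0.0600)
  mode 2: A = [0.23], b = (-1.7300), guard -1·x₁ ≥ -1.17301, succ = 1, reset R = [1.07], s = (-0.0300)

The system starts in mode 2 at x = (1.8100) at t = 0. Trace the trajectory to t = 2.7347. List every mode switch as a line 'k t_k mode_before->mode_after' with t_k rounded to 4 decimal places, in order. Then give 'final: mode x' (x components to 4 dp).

1 0.4597 2->1
2 1.9092 1->0
final: 0 1.4630

Mode 2: guard c·x = -1.1730 hit at Δt = 0.4597 (t = 0.4597), x⁻ = (1.1730) → reset → x⁺ = (1.2251), jump to mode 1
Mode 1: guard c·x = 2.5043 hit at Δt = 1.4495 (t = 1.9092), x⁻ = (2.5043) → reset → x⁺ = (2.2387), jump to mode 0
Mode 0: flow for 0.8255 to horizon, guard not reached → x = (1.4630)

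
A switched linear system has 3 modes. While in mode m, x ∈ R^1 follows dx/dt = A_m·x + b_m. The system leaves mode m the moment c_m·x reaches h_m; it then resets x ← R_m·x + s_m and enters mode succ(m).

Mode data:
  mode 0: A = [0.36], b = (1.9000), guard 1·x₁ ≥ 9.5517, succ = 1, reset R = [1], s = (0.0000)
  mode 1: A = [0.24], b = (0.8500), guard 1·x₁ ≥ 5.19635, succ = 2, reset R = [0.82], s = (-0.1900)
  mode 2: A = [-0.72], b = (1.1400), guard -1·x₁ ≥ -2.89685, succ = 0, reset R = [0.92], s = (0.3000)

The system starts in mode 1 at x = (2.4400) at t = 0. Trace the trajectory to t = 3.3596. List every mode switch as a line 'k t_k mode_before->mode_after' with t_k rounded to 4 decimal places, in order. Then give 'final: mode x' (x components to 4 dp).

Mode 1: guard c·x = 5.1963 hit at Δt = 1.5791 (t = 1.5791), x⁻ = (5.1963) → reset → x⁺ = (4.0710), jump to mode 2
Mode 2: guard c·x = -2.8969 hit at Δt = 0.8870 (t = 2.4661), x⁻ = (2.8969) → reset → x⁺ = (2.9651), jump to mode 0
Mode 0: flow for 0.8935 to horizon, guard not reached → x = (6.0926)

1 1.5791 1->2
2 2.4661 2->0
final: 0 6.0926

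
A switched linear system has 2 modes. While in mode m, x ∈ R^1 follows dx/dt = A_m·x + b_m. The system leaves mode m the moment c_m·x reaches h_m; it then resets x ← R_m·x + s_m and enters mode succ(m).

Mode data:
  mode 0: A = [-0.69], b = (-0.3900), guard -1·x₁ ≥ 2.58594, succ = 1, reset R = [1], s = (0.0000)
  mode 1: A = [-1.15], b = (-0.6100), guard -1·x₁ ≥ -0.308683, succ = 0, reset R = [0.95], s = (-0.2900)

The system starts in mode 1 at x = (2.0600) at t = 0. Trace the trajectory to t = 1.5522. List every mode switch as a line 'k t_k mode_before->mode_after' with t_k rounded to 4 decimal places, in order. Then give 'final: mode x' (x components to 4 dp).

Mode 1: guard c·x = -0.3087 hit at Δt = 0.9802 (t = 0.9802), x⁻ = (0.3087) → reset → x⁺ = (0.0032), jump to mode 0
Mode 0: flow for 0.5720 to horizon, guard not reached → x = (-0.1821)

1 0.9802 1->0
final: 0 -0.1821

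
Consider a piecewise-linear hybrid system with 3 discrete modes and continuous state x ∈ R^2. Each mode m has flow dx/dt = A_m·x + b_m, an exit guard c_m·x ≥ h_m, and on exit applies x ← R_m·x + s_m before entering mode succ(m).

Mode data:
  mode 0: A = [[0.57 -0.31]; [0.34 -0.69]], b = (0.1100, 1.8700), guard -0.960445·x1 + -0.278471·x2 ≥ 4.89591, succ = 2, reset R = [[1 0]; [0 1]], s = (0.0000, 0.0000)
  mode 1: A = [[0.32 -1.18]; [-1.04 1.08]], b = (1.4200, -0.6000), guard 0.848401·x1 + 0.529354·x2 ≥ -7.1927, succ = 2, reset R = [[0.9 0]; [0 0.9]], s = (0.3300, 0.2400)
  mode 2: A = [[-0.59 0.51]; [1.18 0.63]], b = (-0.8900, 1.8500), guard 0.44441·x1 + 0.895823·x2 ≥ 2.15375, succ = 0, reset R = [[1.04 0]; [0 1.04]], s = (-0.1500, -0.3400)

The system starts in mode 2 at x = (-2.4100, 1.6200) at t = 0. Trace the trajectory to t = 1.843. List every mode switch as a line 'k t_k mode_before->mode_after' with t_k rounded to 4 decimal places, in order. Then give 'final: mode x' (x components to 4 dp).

Mode 2: guard c·x = 2.1538 hit at Δt = 1.1731 (t = 1.1731), x⁻ = (-1.0469, 2.9236) → reset → x⁺ = (-1.2387, 2.7005), jump to mode 0
Mode 0: flow for 0.6699 to horizon, guard not reached → x = (-2.3713, 2.3725)

1 1.1731 2->0
final: 0 -2.3713 2.3725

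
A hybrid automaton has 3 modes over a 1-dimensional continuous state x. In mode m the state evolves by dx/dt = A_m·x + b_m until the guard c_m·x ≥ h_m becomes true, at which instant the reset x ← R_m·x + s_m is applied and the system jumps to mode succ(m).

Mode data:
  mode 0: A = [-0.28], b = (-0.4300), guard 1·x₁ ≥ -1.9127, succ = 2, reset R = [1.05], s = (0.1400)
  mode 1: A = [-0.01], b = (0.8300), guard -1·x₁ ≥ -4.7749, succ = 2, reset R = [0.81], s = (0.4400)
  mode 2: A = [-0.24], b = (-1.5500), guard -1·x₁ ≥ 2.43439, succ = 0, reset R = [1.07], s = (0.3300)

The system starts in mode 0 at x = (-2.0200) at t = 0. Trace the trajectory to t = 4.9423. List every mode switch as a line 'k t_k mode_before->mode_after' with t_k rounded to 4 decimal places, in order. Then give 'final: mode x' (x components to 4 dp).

1 0.8945 0->2
2 1.4429 2->0
3 3.8472 0->2
4 4.3956 2->0
final: 0 -2.1699

Mode 0: guard c·x = -1.9127 hit at Δt = 0.8945 (t = 0.8945), x⁻ = (-1.9127) → reset → x⁺ = (-1.8683), jump to mode 2
Mode 2: guard c·x = 2.4344 hit at Δt = 0.5484 (t = 1.4429), x⁻ = (-2.4344) → reset → x⁺ = (-2.2748), jump to mode 0
Mode 0: guard c·x = -1.9127 hit at Δt = 2.4043 (t = 3.8472), x⁻ = (-1.9127) → reset → x⁺ = (-1.8683), jump to mode 2
Mode 2: guard c·x = 2.4344 hit at Δt = 0.5484 (t = 4.3956), x⁻ = (-2.4344) → reset → x⁺ = (-2.2748), jump to mode 0
Mode 0: flow for 0.5467 to horizon, guard not reached → x = (-2.1699)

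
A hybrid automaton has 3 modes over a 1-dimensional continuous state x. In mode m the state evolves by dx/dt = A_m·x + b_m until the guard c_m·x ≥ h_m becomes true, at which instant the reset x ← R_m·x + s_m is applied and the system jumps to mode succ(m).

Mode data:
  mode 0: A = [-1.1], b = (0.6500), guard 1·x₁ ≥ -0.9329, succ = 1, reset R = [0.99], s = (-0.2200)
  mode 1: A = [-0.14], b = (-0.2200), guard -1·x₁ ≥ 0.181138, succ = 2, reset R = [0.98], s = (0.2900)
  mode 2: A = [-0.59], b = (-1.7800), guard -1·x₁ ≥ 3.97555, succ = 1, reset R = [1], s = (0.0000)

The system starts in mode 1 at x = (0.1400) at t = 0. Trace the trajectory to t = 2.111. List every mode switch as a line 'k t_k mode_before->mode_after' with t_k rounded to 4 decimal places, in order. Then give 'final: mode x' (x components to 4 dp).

1 1.4844 1->2
final: 2 -0.8547

Mode 1: guard c·x = 0.1811 hit at Δt = 1.4844 (t = 1.4844), x⁻ = (-0.1811) → reset → x⁺ = (0.1125), jump to mode 2
Mode 2: flow for 0.6266 to horizon, guard not reached → x = (-0.8547)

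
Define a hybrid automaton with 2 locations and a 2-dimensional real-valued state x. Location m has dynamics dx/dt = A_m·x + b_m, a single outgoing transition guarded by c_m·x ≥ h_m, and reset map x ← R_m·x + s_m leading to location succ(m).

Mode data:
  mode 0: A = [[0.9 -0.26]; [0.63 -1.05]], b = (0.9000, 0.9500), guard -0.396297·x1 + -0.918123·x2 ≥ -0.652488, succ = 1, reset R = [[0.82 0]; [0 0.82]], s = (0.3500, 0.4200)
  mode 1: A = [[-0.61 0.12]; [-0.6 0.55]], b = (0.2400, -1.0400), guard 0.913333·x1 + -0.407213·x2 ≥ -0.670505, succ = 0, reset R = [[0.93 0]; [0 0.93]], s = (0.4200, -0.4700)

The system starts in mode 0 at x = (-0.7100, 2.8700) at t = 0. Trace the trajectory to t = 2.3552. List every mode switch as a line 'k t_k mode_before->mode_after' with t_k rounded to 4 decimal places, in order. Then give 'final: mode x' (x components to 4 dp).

1 1.0063 0->1
2 1.7649 1->0
final: 0 1.0346 1.0352

Mode 0: guard c·x = -0.6525 hit at Δt = 1.0063 (t = 1.0063), x⁻ = (-1.1516, 1.2078) → reset → x⁺ = (-0.5943, 1.4104), jump to mode 1
Mode 1: guard c·x = -0.6705 hit at Δt = 0.7586 (t = 1.7649), x⁻ = (-0.1261, 1.3638) → reset → x⁺ = (0.3028, 0.7984), jump to mode 0
Mode 0: flow for 0.5903 to horizon, guard not reached → x = (1.0346, 1.0352)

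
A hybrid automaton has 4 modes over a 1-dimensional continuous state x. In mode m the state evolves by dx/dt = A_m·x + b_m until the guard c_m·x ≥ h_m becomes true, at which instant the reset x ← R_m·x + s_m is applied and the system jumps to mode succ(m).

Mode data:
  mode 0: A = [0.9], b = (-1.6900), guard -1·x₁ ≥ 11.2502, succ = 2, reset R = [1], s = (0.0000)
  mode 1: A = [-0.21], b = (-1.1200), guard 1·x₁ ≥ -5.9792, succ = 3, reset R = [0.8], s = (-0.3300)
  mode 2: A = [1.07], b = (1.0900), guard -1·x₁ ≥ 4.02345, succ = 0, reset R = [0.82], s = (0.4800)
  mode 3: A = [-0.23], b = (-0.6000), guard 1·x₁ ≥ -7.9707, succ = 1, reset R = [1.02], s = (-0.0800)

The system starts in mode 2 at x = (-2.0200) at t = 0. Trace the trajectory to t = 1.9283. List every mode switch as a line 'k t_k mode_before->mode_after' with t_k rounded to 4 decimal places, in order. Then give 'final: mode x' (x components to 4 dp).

1 1.0270 2->0
final: 0 -8.6930

Mode 2: guard c·x = 4.0235 hit at Δt = 1.0270 (t = 1.0270), x⁻ = (-4.0234) → reset → x⁺ = (-2.8192), jump to mode 0
Mode 0: flow for 0.9013 to horizon, guard not reached → x = (-8.6930)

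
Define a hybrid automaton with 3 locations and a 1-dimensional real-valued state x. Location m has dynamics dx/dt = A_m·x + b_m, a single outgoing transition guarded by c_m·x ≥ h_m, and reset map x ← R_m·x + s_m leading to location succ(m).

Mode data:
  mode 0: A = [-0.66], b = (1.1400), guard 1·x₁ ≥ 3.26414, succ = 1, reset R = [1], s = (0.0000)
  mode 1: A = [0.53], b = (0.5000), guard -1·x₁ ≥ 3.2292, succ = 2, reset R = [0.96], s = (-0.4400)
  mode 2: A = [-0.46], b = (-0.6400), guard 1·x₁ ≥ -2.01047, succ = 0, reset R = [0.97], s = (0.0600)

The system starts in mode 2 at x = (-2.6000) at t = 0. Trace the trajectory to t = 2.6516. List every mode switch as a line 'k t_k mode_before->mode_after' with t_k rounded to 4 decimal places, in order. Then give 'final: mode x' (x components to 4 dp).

1 1.4542 2->0
final: 0 0.0860

Mode 2: guard c·x = -2.0105 hit at Δt = 1.4542 (t = 1.4542), x⁻ = (-2.0105) → reset → x⁺ = (-1.8902), jump to mode 0
Mode 0: flow for 1.1974 to horizon, guard not reached → x = (0.0860)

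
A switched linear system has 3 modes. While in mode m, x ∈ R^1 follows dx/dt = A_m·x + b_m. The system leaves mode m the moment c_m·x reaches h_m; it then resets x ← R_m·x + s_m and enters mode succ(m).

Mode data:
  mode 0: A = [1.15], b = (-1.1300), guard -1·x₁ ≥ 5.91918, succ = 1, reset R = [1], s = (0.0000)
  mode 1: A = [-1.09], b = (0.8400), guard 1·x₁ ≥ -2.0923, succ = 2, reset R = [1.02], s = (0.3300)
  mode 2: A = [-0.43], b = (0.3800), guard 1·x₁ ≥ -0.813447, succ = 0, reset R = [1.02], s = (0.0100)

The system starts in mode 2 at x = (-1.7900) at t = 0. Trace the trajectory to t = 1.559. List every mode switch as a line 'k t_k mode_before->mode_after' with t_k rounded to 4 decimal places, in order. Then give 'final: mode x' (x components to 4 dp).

Mode 2: guard c·x = -0.8134 hit at Δt = 1.0570 (t = 1.0570), x⁻ = (-0.8134) → reset → x⁺ = (-0.8197), jump to mode 0
Mode 0: flow for 0.5020 to horizon, guard not reached → x = (-2.2277)

1 1.0570 2->0
final: 0 -2.2277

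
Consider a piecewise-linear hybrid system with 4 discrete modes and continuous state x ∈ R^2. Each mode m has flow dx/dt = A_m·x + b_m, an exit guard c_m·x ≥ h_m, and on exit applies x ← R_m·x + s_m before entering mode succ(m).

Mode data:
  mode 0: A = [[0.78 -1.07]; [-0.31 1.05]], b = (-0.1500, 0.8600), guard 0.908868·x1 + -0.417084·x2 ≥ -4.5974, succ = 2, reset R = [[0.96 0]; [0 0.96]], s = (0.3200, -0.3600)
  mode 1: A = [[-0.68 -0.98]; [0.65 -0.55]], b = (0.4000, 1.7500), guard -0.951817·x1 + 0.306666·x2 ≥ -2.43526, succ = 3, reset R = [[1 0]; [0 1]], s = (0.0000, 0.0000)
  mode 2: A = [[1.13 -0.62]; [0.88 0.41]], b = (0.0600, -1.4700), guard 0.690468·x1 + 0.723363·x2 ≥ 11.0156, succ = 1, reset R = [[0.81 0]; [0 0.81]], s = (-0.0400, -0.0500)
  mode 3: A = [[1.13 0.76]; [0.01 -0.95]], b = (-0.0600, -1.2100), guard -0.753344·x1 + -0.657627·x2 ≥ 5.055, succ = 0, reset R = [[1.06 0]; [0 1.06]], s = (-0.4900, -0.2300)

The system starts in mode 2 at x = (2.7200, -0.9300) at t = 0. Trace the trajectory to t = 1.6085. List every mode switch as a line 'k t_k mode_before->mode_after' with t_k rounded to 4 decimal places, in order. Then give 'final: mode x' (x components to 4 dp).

1 1.2676 2->1
final: 1 5.8794 5.0966

Mode 2: guard c·x = 11.0156 hit at Δt = 1.2676 (t = 1.2676), x⁻ = (11.1027, 4.6305) → reset → x⁺ = (8.9532, 3.7007), jump to mode 1
Mode 1: flow for 0.3409 to horizon, guard not reached → x = (5.8794, 5.0966)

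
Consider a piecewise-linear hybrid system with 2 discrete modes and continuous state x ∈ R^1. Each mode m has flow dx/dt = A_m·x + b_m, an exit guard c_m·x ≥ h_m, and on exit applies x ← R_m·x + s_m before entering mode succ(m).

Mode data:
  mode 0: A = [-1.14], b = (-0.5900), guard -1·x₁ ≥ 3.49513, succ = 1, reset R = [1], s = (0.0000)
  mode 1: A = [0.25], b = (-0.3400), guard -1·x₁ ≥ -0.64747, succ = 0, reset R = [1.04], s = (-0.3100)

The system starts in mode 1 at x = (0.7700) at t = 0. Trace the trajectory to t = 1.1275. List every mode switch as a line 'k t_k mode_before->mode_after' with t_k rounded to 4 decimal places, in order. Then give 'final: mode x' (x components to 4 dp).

Mode 1: guard c·x = -0.6475 hit at Δt = 0.7548 (t = 0.7548), x⁻ = (0.6475) → reset → x⁺ = (0.3634), jump to mode 0
Mode 0: flow for 0.3727 to horizon, guard not reached → x = (0.0584)

1 0.7548 1->0
final: 0 0.0584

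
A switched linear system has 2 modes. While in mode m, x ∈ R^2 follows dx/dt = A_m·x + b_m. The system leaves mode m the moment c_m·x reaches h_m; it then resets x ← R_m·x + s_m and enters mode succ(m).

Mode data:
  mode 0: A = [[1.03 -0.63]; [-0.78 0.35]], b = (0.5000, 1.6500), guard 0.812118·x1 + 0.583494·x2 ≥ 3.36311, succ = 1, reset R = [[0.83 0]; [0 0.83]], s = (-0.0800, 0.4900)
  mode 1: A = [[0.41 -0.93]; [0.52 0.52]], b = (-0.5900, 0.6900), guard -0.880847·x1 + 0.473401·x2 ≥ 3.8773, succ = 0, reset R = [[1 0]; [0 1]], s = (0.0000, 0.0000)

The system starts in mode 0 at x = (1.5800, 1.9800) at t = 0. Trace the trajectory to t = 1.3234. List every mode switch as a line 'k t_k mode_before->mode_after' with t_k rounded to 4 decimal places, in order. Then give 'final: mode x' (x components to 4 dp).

1 0.6714 0->1
final: 1 -0.6297 4.6212

Mode 0: guard c·x = 3.3631 hit at Δt = 0.6714 (t = 0.6714), x⁻ = (2.2437, 2.6409) → reset → x⁺ = (1.7823, 2.6820), jump to mode 1
Mode 1: flow for 0.6520 to horizon, guard not reached → x = (-0.6297, 4.6212)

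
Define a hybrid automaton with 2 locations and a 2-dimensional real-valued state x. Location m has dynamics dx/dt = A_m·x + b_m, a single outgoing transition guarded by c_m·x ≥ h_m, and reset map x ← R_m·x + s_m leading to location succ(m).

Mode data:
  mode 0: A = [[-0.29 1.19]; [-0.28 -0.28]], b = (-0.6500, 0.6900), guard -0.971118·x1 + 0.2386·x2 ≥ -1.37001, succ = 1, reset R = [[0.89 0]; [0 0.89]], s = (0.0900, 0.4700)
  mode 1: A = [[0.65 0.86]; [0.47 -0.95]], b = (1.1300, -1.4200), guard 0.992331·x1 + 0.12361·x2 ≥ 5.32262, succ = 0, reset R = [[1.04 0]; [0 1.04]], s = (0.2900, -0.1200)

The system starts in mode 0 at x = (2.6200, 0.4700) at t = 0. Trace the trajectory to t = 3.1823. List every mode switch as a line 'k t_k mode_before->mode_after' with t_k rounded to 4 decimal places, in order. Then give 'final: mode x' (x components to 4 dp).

1 1.5072 0->1
2 2.5712 1->0
final: 0 4.5662 -0.1113

Mode 0: guard c·x = -1.3700 hit at Δt = 1.5072 (t = 1.5072), x⁻ = (1.5263, 0.4703) → reset → x⁺ = (1.4484, 0.8886), jump to mode 1
Mode 1: guard c·x = 5.3226 hit at Δt = 1.0640 (t = 2.5712), x⁻ = (5.3045, 0.4757) → reset → x⁺ = (5.8067, 0.3747), jump to mode 0
Mode 0: flow for 0.6111 to horizon, guard not reached → x = (4.5662, -0.1113)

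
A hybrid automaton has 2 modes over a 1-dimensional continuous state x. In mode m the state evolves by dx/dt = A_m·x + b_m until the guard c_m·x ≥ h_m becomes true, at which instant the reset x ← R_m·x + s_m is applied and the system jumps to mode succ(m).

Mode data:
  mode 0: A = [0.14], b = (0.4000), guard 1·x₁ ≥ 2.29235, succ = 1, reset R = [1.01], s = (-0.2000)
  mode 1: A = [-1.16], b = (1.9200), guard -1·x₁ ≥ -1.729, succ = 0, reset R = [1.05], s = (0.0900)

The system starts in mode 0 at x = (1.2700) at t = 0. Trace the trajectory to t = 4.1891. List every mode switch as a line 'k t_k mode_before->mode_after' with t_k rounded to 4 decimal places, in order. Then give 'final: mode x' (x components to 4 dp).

1 1.5808 0->1
2 3.1581 1->0
3 3.7160 0->1
final: 1 1.9210

Mode 0: guard c·x = 2.2923 hit at Δt = 1.5808 (t = 1.5808), x⁻ = (2.2923) → reset → x⁺ = (2.1153), jump to mode 1
Mode 1: guard c·x = -1.7290 hit at Δt = 1.5773 (t = 3.1581), x⁻ = (1.7290) → reset → x⁺ = (1.9055), jump to mode 0
Mode 0: guard c·x = 2.2923 hit at Δt = 0.5579 (t = 3.7160), x⁻ = (2.2923) → reset → x⁺ = (2.1153), jump to mode 1
Mode 1: flow for 0.4731 to horizon, guard not reached → x = (1.9210)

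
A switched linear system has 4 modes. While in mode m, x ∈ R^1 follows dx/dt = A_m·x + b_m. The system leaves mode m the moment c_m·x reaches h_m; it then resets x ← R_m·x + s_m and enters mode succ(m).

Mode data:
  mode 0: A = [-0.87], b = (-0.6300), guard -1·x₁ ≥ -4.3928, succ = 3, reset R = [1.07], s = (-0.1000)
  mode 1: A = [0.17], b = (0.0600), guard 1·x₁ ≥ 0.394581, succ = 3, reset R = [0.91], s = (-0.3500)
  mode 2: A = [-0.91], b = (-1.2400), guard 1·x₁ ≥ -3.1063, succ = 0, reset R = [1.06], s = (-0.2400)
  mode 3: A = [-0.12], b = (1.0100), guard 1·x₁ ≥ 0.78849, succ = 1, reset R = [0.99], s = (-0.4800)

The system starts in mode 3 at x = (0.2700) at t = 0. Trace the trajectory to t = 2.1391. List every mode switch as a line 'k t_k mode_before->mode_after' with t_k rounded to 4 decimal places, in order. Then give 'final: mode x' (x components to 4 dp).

Mode 3: guard c·x = 0.7885 hit at Δt = 0.5480 (t = 0.5480), x⁻ = (0.7885) → reset → x⁺ = (0.3006), jump to mode 1
Mode 1: guard c·x = 0.3946 hit at Δt = 0.7903 (t = 1.3383), x⁻ = (0.3946) → reset → x⁺ = (0.0091), jump to mode 3
Mode 3: flow for 0.8008 to horizon, guard not reached → x = (0.7794)

1 0.5480 3->1
2 1.3383 1->3
final: 3 0.7794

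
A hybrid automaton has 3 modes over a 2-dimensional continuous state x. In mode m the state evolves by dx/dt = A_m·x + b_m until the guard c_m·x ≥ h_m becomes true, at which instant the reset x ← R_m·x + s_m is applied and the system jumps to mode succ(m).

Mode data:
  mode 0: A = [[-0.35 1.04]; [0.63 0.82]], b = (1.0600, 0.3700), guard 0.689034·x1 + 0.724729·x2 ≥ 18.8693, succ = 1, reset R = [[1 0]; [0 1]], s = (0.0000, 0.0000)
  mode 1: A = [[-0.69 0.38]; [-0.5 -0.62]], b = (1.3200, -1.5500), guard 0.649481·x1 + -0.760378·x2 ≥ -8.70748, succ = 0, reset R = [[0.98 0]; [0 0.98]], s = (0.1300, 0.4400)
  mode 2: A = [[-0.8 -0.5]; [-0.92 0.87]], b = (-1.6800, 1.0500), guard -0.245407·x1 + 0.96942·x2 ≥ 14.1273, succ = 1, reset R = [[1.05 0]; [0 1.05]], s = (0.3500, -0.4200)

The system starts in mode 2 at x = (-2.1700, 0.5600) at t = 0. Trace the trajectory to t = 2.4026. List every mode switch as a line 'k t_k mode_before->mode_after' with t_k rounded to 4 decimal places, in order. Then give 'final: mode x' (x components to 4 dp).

1 1.5018 2->1
2 1.9437 1->0
final: 0 5.1611 16.0893

Mode 2: guard c·x = 14.1273 hit at Δt = 1.5018 (t = 1.5018), x⁻ = (-4.9751, 13.3135) → reset → x⁺ = (-4.8739, 13.5592), jump to mode 1
Mode 1: guard c·x = -8.7075 hit at Δt = 0.4419 (t = 1.9437), x⁻ = (-1.3792, 10.2735) → reset → x⁺ = (-1.2216, 10.5080), jump to mode 0
Mode 0: flow for 0.4589 to horizon, guard not reached → x = (5.1611, 16.0893)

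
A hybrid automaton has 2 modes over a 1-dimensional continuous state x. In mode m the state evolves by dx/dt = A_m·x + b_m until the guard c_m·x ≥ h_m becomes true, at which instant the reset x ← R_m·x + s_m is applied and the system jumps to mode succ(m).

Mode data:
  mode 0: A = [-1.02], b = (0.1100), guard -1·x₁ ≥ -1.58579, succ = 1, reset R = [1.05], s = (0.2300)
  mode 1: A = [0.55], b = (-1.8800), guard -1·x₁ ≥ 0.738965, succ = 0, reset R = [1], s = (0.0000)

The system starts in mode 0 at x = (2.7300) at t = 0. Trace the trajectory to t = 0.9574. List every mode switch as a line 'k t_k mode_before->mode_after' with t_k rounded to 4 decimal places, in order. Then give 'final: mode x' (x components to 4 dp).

1 0.5621 0->1
final: 1 1.5252

Mode 0: guard c·x = -1.5858 hit at Δt = 0.5621 (t = 0.5621), x⁻ = (1.5858) → reset → x⁺ = (1.8951), jump to mode 1
Mode 1: flow for 0.3953 to horizon, guard not reached → x = (1.5252)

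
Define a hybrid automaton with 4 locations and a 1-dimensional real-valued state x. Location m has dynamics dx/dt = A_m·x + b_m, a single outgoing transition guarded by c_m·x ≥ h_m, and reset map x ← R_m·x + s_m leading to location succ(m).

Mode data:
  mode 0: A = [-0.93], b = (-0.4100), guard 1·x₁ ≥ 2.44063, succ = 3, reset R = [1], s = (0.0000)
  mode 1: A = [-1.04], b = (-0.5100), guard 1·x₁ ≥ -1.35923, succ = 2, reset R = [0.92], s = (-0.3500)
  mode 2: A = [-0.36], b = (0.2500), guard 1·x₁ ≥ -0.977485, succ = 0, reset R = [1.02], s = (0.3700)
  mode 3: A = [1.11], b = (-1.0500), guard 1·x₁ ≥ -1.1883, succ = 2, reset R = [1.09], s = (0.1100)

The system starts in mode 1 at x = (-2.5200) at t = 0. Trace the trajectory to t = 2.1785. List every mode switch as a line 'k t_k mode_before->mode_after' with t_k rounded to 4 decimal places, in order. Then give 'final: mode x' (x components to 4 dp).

Mode 1: guard c·x = -1.3592 hit at Δt = 0.8158 (t = 0.8158), x⁻ = (-1.3592) → reset → x⁺ = (-1.6005), jump to mode 2
Mode 2: guard c·x = -0.9775 hit at Δt = 0.8798 (t = 1.6956), x⁻ = (-0.9775) → reset → x⁺ = (-0.6270), jump to mode 0
Mode 0: flow for 0.4829 to horizon, guard not reached → x = (-0.5597)

1 0.8158 1->2
2 1.6956 2->0
final: 0 -0.5597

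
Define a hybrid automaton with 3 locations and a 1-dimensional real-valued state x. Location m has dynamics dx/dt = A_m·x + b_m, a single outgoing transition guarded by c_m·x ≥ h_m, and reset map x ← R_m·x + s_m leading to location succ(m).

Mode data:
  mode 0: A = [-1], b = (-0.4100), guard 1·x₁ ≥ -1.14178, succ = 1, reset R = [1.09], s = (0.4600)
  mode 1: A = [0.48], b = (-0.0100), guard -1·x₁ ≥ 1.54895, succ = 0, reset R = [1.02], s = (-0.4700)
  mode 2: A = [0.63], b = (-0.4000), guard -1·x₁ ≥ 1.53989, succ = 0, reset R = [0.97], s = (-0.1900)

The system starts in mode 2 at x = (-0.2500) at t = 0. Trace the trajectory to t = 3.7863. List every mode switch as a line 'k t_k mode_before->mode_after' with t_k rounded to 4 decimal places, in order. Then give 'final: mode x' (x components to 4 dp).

1 1.4273 2->0
2 1.9815 0->1
3 3.3719 1->0
final: 0 -1.4935

Mode 2: guard c·x = 1.5399 hit at Δt = 1.4273 (t = 1.4273), x⁻ = (-1.5399) → reset → x⁺ = (-1.6837), jump to mode 0
Mode 0: guard c·x = -1.1418 hit at Δt = 0.5542 (t = 1.9815), x⁻ = (-1.1418) → reset → x⁺ = (-0.7845), jump to mode 1
Mode 1: guard c·x = 1.5490 hit at Δt = 1.3904 (t = 3.3719), x⁻ = (-1.5490) → reset → x⁺ = (-2.0499), jump to mode 0
Mode 0: flow for 0.4144 to horizon, guard not reached → x = (-1.4935)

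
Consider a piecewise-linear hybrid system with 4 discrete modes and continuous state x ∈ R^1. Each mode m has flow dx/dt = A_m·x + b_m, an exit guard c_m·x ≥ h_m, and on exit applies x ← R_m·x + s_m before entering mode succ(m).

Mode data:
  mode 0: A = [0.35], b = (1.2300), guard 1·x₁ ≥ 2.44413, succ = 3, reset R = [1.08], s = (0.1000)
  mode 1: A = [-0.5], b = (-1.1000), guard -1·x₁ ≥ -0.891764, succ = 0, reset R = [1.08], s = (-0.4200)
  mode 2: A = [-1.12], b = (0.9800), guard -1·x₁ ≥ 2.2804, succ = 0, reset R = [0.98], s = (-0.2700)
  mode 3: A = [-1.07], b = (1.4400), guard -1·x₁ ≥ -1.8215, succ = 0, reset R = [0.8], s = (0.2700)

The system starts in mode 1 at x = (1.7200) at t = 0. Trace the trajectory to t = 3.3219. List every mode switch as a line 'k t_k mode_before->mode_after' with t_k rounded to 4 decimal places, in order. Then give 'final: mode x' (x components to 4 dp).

Mode 1: guard c·x = -0.8918 hit at Δt = 0.4747 (t = 0.4747), x⁻ = (0.8918) → reset → x⁺ = (0.5431), jump to mode 0
Mode 0: guard c·x = 2.4441 hit at Δt = 1.0979 (t = 1.5726), x⁻ = (2.4441) → reset → x⁺ = (2.7397), jump to mode 3
Mode 3: guard c·x = -1.8215 hit at Δt = 1.0047 (t = 2.5773), x⁻ = (1.8215) → reset → x⁺ = (1.7272), jump to mode 0
Mode 0: guard c·x = 2.4441 hit at Δt = 0.3663 (t = 2.9436), x⁻ = (2.4441) → reset → x⁺ = (2.7397), jump to mode 3
Mode 3: flow for 0.3783 to horizon, guard not reached → x = (2.2757)

1 0.4747 1->0
2 1.5726 0->3
3 2.5773 3->0
4 2.9436 0->3
final: 3 2.2757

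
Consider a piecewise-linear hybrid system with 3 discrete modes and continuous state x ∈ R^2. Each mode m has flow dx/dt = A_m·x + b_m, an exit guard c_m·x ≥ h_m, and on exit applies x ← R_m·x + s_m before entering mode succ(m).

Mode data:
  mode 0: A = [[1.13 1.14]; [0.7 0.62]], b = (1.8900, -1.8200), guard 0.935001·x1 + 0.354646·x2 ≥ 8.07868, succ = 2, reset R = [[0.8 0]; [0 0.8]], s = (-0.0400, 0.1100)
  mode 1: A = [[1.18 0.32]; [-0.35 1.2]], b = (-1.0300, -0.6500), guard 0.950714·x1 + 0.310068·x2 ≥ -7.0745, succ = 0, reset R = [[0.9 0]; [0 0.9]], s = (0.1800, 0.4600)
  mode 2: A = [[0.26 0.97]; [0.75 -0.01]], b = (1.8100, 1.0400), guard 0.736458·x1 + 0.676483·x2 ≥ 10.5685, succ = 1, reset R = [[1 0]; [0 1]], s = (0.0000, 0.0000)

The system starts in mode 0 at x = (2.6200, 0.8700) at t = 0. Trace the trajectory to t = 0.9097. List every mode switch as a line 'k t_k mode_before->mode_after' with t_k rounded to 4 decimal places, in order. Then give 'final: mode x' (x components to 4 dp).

Mode 0: guard c·x = 8.0787 hit at Δt = 0.5788 (t = 0.5788), x⁻ = (7.7801, 2.2678) → reset → x⁺ = (6.1841, 1.9242), jump to mode 2
Mode 2: flow for 0.3309 to horizon, guard not reached → x = (8.3455, 4.0437)

1 0.5788 0->2
final: 2 8.3455 4.0437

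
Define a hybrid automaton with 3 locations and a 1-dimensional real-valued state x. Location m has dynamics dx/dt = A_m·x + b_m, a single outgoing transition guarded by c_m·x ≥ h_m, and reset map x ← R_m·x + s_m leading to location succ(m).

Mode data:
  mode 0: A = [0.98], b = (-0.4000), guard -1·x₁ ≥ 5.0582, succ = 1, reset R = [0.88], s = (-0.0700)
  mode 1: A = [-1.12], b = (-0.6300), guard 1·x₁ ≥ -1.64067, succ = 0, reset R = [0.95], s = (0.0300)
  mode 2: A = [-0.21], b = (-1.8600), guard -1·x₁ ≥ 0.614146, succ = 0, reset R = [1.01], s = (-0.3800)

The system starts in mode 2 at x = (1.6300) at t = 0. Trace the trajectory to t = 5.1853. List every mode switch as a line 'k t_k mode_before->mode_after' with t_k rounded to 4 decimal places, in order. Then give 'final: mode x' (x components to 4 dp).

Mode 2: guard c·x = 0.6141 hit at Δt = 1.1466 (t = 1.1466), x⁻ = (-0.6141) → reset → x⁺ = (-1.0003), jump to mode 0
Mode 0: guard c·x = 5.0582 hit at Δt = 1.3838 (t = 2.5304), x⁻ = (-5.0582) → reset → x⁺ = (-4.5212), jump to mode 1
Mode 1: guard c·x = -1.6407 hit at Δt = 1.1613 (t = 3.6917), x⁻ = (-1.6407) → reset → x⁺ = (-1.5286), jump to mode 0
Mode 0: guard c·x = 5.0582 hit at Δt = 1.0588 (t = 4.7504), x⁻ = (-5.0582) → reset → x⁺ = (-4.5212), jump to mode 1
Mode 1: flow for 0.4349 to horizon, guard not reached → x = (-2.9949)

1 1.1466 2->0
2 2.5304 0->1
3 3.6917 1->0
4 4.7504 0->1
final: 1 -2.9949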